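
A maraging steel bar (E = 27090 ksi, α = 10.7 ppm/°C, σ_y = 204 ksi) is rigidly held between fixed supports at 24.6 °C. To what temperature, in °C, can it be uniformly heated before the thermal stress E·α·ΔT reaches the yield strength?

728 °C

E = 27090 ksi = 186.8 GPa.
σ_y = 204 ksi = 1407 MPa.
E·α·ΔT = 1407 MPa ⇒ ΔT = 1407 / (186.8×10³ × 10.7×10⁻⁶) = 703.8 K.
T = 24.6 + 703.8 = 728.4 °C.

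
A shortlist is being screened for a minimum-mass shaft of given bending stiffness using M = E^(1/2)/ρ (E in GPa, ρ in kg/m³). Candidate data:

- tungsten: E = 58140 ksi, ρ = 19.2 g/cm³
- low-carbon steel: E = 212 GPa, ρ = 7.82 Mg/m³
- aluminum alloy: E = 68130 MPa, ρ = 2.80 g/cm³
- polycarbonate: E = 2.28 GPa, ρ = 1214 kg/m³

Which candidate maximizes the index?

Putting every candidate on a common basis:
  tungsten: E = 400.9 GPa, ρ = 19200 kg/m³
  low-carbon steel: E = 212.0 GPa, ρ = 7820 kg/m³
  aluminum alloy: E = 68.13 GPa, ρ = 2800 kg/m³
  polycarbonate: E = 2.280 GPa, ρ = 1214 kg/m³
  aluminum alloy: M = 2.95×10⁻³
  low-carbon steel: M = 1.86×10⁻³
  polycarbonate: M = 1.24×10⁻³
  tungsten: M = 1.04×10⁻³
Aluminum alloy has the largest M.

aluminum alloy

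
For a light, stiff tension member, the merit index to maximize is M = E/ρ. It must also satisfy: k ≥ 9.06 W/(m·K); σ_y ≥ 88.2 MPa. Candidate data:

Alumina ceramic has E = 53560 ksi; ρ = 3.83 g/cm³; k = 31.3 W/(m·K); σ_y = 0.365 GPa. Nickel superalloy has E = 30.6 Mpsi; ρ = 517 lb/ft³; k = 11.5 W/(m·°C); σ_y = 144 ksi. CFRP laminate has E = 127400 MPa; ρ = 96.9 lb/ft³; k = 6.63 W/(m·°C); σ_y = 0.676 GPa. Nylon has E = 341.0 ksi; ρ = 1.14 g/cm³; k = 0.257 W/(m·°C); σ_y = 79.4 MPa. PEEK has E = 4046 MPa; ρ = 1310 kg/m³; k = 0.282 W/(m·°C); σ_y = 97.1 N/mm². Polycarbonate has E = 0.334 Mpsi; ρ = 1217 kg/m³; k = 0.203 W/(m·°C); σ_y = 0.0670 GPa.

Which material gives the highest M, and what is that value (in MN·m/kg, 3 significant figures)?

alumina ceramic, M = 96.4 MN·m/kg

Screen on constraints: k ≥ 9.06 W/(m·K); σ_y ≥ 88.2 MPa. Survivors: alumina ceramic, nickel superalloy.
Normalizing units and computing the index:
  alumina ceramic: E = 369.3 GPa, ρ = 3830 kg/m³
  nickel superalloy: E = 211.0 GPa, ρ = 8282 kg/m³
  alumina ceramic: M = 96.4 MN·m/kg
  nickel superalloy: M = 25.5 MN·m/kg
The maximum is for alumina ceramic.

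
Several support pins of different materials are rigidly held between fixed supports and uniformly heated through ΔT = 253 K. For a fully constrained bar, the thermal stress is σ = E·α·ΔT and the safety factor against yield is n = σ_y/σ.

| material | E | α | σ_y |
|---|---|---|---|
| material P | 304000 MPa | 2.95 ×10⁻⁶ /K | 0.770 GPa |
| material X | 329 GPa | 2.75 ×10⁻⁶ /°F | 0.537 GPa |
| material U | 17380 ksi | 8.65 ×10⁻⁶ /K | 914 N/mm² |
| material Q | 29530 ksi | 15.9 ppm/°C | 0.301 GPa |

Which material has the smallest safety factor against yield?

material Q

Per material, after unit conversion:
  material P: E = 304.0, α = 2.95, σ_y = 770.0 → σ = 227 MPa, n = 3.39
  material X: E = 329.0, α = 4.95, σ_y = 537.0 → σ = 412 MPa, n = 1.30
  material U: E = 119.8, α = 8.65, σ_y = 914.0 → σ = 262 MPa, n = 3.49
  material Q: E = 203.6, α = 15.9, σ_y = 301.0 → σ = 819 MPa, n = 0.368
The minimum is material Q at n = 0.368.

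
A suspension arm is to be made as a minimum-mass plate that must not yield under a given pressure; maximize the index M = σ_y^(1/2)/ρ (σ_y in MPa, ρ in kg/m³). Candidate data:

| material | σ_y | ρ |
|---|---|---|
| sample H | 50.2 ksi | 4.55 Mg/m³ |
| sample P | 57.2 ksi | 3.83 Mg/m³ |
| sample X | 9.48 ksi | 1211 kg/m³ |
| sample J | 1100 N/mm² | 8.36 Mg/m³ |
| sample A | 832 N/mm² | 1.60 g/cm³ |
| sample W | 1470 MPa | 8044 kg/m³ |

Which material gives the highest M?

sample A

Convert each candidate to consistent units, then evaluate M:
  sample H: σ_y = 346.1 MPa, ρ = 4550 kg/m³
  sample P: σ_y = 394.4 MPa, ρ = 3830 kg/m³
  sample X: σ_y = 65.36 MPa, ρ = 1211 kg/m³
  sample J: σ_y = 1100 MPa, ρ = 8360 kg/m³
  sample A: σ_y = 832.0 MPa, ρ = 1600 kg/m³
  sample W: σ_y = 1470 MPa, ρ = 8044 kg/m³
  sample A: M = 18.0×10⁻³
  sample X: M = 6.68×10⁻³
  sample P: M = 5.19×10⁻³
  sample W: M = 4.77×10⁻³
  sample H: M = 4.09×10⁻³
  sample J: M = 3.97×10⁻³
Sample A ranks first.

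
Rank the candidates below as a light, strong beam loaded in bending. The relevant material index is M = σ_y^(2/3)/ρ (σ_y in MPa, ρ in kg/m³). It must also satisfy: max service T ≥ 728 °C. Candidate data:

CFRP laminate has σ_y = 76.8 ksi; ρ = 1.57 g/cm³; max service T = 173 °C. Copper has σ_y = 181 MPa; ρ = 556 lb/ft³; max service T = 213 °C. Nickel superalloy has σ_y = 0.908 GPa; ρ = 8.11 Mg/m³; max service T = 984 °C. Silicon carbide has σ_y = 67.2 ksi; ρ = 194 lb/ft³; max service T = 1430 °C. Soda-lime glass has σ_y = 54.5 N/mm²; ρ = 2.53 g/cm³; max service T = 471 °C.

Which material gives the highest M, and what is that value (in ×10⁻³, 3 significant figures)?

silicon carbide, M = 19.3×10⁻³

Screen on constraints: max service T ≥ 728 °C. Survivors: nickel superalloy, silicon carbide.
Normalizing units and computing the index:
  nickel superalloy: σ_y = 908.0 MPa, ρ = 8110 kg/m³
  silicon carbide: σ_y = 463.3 MPa, ρ = 3108 kg/m³
  silicon carbide: M = 19.3×10⁻³
  nickel superalloy: M = 11.6×10⁻³
Silicon carbide has the largest M.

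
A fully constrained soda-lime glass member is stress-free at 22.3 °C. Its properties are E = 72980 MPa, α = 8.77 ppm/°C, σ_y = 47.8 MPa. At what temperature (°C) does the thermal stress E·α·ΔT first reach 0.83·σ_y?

E = 72980 MPa = 72.98 GPa.
E·α·ΔT = 39.67 MPa ⇒ ΔT = 39.67 / (72.98×10³ × 8.77×10⁻⁶) = 61.99 K.
T = 22.3 + 61.99 = 84.29 °C.

84.3 °C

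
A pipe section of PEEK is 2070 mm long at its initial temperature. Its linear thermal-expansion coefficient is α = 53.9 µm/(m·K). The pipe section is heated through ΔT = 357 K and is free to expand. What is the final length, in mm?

2109.8 mm

ΔL = α·L₀·ΔT = 53.9×10⁻⁶ × 2070 mm × 357.0 K = 39.8 mm.
L = L₀ + ΔL = 2070 + 39.8 = 2109.8 mm.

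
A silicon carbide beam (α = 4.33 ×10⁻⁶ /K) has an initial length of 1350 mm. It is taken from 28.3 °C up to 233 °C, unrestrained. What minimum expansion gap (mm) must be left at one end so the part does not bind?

ΔT = 233 − 28.3 = 204.7 K.
ΔL = α·L₀·ΔT = 4.33×10⁻⁶ × 1350 mm × 204.7 K = 1.20 mm.

1.20 mm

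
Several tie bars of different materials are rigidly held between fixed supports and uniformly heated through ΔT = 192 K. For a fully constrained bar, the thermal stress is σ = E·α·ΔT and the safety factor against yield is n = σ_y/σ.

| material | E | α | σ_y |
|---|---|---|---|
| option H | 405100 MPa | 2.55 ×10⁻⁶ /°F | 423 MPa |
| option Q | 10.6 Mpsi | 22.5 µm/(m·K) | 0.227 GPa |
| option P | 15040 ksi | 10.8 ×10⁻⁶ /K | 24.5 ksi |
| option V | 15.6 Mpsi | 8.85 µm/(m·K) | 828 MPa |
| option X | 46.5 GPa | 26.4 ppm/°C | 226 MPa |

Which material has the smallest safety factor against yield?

option Q

With everything in SI (GPa, ×10⁻⁶/K, MPa):
  option H: E = 405.1, α = 4.59, σ_y = 423.0 → σ = 357 MPa, n = 1.18
  option Q: E = 73.08, α = 22.5, σ_y = 227.0 → σ = 316 MPa, n = 0.719
  option P: E = 103.7, α = 10.8, σ_y = 168.9 → σ = 215 MPa, n = 0.786
  option V: E = 107.6, α = 8.85, σ_y = 828.0 → σ = 183 MPa, n = 4.53
  option X: E = 46.50, α = 26.4, σ_y = 226.0 → σ = 236 MPa, n = 0.959
Smallest n: option Q with n = 0.719.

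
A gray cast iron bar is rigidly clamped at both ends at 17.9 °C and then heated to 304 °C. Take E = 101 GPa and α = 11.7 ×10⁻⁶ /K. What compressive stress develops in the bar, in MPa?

ΔT = 286.1 K. Constrained thermal stress σ = E·α·ΔT = 101.0×10³ MPa × 11.7×10⁻⁶ × 286.1 = 338 MPa (compressive).

338 MPa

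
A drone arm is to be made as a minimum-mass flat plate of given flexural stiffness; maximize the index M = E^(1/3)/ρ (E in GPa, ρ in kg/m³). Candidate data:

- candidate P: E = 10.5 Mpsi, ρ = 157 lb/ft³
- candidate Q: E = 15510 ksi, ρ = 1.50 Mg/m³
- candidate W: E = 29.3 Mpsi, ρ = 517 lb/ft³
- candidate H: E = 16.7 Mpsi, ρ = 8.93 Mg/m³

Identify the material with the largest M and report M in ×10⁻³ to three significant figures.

In SI units:
  candidate P: E = 72.39 GPa, ρ = 2515 kg/m³
  candidate Q: E = 106.9 GPa, ρ = 1500 kg/m³
  candidate W: E = 202.0 GPa, ρ = 8282 kg/m³
  candidate H: E = 115.1 GPa, ρ = 8930 kg/m³
  candidate Q: M = 3.16×10⁻³
  candidate P: M = 1.66×10⁻³
  candidate W: M = 0.709×10⁻³
  candidate H: M = 0.545×10⁻³
The maximum is for candidate Q.

candidate Q, M = 3.16×10⁻³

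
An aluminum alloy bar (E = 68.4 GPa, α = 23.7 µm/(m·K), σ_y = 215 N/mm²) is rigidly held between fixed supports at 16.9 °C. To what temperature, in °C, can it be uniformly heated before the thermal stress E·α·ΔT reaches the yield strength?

150 °C

σ_y = 215 N/mm² = 215.0 MPa.
E·α·ΔT = 215.0 MPa ⇒ ΔT = 215.0 / (68.40×10³ × 23.7×10⁻⁶) = 132.6 K.
T = 16.9 + 132.6 = 149.5 °C.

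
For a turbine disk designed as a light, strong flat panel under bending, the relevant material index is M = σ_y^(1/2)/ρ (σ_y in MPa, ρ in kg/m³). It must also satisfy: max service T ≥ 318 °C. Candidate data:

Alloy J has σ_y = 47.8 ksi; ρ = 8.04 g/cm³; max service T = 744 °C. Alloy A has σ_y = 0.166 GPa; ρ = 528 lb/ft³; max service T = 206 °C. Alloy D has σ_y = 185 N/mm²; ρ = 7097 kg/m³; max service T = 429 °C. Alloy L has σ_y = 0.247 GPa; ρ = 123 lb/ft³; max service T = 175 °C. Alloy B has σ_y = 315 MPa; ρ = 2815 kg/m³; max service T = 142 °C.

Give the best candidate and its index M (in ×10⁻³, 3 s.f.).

alloy J, M = 2.26×10⁻³

Screen on constraints: max service T ≥ 318 °C. Survivors: alloy J, alloy D.
Putting every candidate on a common basis:
  alloy J: σ_y = 329.6 MPa, ρ = 8040 kg/m³
  alloy D: σ_y = 185.0 MPa, ρ = 7097 kg/m³
  alloy J: M = 2.26×10⁻³
  alloy D: M = 1.92×10⁻³
Alloy J ranks first.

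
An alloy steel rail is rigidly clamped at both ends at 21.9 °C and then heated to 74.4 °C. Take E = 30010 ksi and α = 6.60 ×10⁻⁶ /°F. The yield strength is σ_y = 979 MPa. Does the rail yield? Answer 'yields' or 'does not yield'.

E = 30010 ksi = 206.9 GPa.
α = 6.60×10⁻⁶/°F × 9/5 = 11.9×10⁻⁶/K.
ΔT = 52.50 K. Constrained thermal stress σ = E·α·ΔT = 206.9×10³ MPa × 11.9×10⁻⁶ × 52.50 = 129 MPa (compressive).
Compare to σ_y = 979 MPa: σ < σ_y, so it does not yield.

does not yield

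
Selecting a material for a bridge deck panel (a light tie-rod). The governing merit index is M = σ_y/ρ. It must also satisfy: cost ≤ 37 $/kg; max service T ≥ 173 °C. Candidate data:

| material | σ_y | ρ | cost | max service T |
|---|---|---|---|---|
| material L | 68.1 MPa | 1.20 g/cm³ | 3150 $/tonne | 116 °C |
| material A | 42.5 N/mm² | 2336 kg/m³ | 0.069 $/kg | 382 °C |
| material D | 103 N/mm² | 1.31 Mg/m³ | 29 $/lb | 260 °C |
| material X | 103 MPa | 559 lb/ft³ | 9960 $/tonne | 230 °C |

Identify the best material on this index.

Screen on constraints: cost ≤ 37 $/kg; max service T ≥ 173 °C. Survivors: material A, material X.
Convert each candidate to consistent units, then evaluate M:
  material A: σ_y = 42.50 MPa, ρ = 2336 kg/m³
  material X: σ_y = 103.0 MPa, ρ = 8954 kg/m³
  material A: M = 18.2 kN·m/kg
  material X: M = 11.5 kN·m/kg
The maximum is for material A.

material A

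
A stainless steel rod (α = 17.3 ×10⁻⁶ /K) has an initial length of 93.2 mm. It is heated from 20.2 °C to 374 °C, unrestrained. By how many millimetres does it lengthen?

ΔT = 374 − 20.2 = 353.8 K.
ΔL = α·L₀·ΔT = 17.3×10⁻⁶ × 93.2 mm × 353.8 K = 0.570 mm.

0.570 mm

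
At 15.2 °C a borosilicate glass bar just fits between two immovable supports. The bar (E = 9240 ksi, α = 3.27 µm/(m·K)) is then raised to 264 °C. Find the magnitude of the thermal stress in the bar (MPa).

51.8 MPa

E = 9240 ksi = 63.71 GPa.
ΔT = 248.8 K. Constrained thermal stress σ = E·α·ΔT = 63.71×10³ MPa × 3.27×10⁻⁶ × 248.8 = 51.8 MPa (compressive).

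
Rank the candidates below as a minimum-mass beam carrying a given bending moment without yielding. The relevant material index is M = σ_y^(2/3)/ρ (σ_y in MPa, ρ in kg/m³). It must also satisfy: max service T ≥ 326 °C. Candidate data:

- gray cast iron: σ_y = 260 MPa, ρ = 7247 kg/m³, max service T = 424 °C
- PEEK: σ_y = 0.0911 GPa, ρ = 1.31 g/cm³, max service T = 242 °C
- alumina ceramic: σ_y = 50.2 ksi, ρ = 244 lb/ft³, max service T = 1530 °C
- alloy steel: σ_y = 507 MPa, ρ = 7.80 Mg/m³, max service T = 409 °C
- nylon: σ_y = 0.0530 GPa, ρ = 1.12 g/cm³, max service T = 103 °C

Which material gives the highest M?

Screen on constraints: max service T ≥ 326 °C. Survivors: gray cast iron, alumina ceramic, alloy steel.
Putting every candidate on a common basis:
  gray cast iron: σ_y = 260.0 MPa, ρ = 7247 kg/m³
  alumina ceramic: σ_y = 346.1 MPa, ρ = 3909 kg/m³
  alloy steel: σ_y = 507.0 MPa, ρ = 7800 kg/m³
  alumina ceramic: M = 12.6×10⁻³
  alloy steel: M = 8.15×10⁻³
  gray cast iron: M = 5.62×10⁻³
Highest index: alumina ceramic.

alumina ceramic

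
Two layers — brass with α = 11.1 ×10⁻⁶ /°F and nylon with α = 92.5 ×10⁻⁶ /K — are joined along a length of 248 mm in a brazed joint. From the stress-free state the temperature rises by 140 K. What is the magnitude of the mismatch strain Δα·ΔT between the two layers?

0.0102

brass: α = 11.1×10⁻⁶/°F × 9/5 = 20.0×10⁻⁶/K.
Δα = |20.0 − 92.5|×10⁻⁶/K = 72.5×10⁻⁶/K.
Mismatch strain = Δα·ΔT = 72.5×10⁻⁶ × 140.0 = 0.0102.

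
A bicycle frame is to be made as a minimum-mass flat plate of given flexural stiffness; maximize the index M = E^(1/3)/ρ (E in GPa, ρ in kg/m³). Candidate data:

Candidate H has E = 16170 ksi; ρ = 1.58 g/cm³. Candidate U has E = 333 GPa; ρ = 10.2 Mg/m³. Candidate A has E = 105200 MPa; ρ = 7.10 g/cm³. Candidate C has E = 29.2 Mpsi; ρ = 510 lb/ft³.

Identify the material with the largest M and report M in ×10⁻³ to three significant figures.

candidate H, M = 3.05×10⁻³

Putting every candidate on a common basis:
  candidate H: E = 111.5 GPa, ρ = 1580 kg/m³
  candidate U: E = 333.0 GPa, ρ = 10200 kg/m³
  candidate A: E = 105.2 GPa, ρ = 7100 kg/m³
  candidate C: E = 201.3 GPa, ρ = 8169 kg/m³
  candidate H: M = 3.05×10⁻³
  candidate C: M = 0.717×10⁻³
  candidate U: M = 0.680×10⁻³
  candidate A: M = 0.665×10⁻³
Highest index: candidate H.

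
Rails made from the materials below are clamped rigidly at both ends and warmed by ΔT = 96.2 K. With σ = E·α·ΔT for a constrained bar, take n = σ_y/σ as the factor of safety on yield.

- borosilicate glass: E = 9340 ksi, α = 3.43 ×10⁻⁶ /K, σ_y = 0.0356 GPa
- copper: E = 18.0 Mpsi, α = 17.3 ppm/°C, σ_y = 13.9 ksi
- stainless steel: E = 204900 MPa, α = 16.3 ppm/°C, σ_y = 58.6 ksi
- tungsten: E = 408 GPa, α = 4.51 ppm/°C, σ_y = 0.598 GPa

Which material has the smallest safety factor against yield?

copper

In consistent units (E in GPa, α in ×10⁻⁶/K, σ_y in MPa):
  borosilicate glass: E = 64.40, α = 3.43, σ_y = 35.60 → σ = 21.2 MPa, n = 1.68
  copper: E = 124.1, α = 17.3, σ_y = 95.84 → σ = 207 MPa, n = 0.464
  stainless steel: E = 204.9, α = 16.3, σ_y = 404.0 → σ = 321 MPa, n = 1.26
  tungsten: E = 408.0, α = 4.51, σ_y = 598.0 → σ = 177 MPa, n = 3.38
Copper has the lowest safety factor, n = 0.464.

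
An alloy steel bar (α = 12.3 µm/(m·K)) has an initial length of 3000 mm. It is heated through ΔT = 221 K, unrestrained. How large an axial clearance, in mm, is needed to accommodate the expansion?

ΔL = α·L₀·ΔT = 12.3×10⁻⁶ × 3000 mm × 221.0 K = 8.15 mm.

8.15 mm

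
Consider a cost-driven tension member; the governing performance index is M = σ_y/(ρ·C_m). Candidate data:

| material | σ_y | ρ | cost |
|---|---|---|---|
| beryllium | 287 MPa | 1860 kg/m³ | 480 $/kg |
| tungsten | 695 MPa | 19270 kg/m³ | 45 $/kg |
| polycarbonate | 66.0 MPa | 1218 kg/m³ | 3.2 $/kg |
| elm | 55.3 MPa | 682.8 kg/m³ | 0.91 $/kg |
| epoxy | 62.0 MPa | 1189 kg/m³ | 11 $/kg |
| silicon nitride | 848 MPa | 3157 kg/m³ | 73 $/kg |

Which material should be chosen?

elm

Computing M directly (units already consistent):
  elm: M = 89.0 kN·m per $
  polycarbonate: M = 16.9 kN·m per $
  epoxy: M = 4.74 kN·m per $
  silicon nitride: M = 3.68 kN·m per $
  tungsten: M = 0.801 kN·m per $
  beryllium: M = 0.321 kN·m per $
The maximum is for elm.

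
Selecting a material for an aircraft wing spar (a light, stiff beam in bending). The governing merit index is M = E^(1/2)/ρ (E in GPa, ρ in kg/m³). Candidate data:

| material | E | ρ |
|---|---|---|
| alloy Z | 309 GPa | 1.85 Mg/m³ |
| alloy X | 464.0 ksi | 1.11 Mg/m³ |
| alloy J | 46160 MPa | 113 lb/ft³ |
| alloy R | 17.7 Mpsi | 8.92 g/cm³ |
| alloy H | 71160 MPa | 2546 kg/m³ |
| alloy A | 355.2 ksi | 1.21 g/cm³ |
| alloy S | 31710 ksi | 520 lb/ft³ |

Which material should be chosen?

In SI units:
  alloy Z: E = 309.0 GPa, ρ = 1850 kg/m³
  alloy X: E = 3.199 GPa, ρ = 1110 kg/m³
  alloy J: E = 46.16 GPa, ρ = 1810 kg/m³
  alloy R: E = 122.0 GPa, ρ = 8920 kg/m³
  alloy H: E = 71.16 GPa, ρ = 2546 kg/m³
  alloy A: E = 2.449 GPa, ρ = 1210 kg/m³
  alloy S: E = 218.6 GPa, ρ = 8330 kg/m³
  alloy Z: M = 9.50×10⁻³
  alloy J: M = 3.75×10⁻³
  alloy H: M = 3.31×10⁻³
  alloy S: M = 1.78×10⁻³
  alloy X: M = 1.61×10⁻³
  alloy A: M = 1.29×10⁻³
  alloy R: M = 1.24×10⁻³
Alloy Z ranks first.

alloy Z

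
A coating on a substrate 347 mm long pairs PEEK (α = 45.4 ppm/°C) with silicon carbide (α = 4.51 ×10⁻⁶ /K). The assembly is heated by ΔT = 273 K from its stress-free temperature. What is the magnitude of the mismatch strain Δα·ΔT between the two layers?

Δα = |45.4 − 4.51|×10⁻⁶/K = 40.9×10⁻⁶/K.
Mismatch strain = Δα·ΔT = 40.9×10⁻⁶ × 273.0 = 0.0112.

0.0112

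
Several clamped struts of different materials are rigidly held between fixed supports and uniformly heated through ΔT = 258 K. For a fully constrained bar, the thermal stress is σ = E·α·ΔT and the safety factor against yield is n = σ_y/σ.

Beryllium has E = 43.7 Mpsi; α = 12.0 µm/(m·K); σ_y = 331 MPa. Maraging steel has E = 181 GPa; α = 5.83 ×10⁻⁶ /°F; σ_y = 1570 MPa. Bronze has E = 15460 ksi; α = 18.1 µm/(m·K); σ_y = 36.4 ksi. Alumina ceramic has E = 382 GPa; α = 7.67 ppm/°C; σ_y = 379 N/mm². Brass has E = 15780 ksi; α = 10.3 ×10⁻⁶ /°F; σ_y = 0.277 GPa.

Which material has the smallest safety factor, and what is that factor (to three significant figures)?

Per material, after unit conversion:
  beryllium: E = 301.3, α = 12.0, σ_y = 331.0 → σ = 933 MPa, n = 0.355
  maraging steel: E = 181.0, α = 10.5, σ_y = 1570 → σ = 490 MPa, n = 3.20
  bronze: E = 106.6, α = 18.1, σ_y = 251.0 → σ = 498 MPa, n = 0.504
  alumina ceramic: E = 382.0, α = 7.67, σ_y = 379.0 → σ = 756 MPa, n = 0.501
  brass: E = 108.8, α = 18.5, σ_y = 277.0 → σ = 520 MPa, n = 0.532
Smallest n: beryllium with n = 0.355.

beryllium, n = 0.355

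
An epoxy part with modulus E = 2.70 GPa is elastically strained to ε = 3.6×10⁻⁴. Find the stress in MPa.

σ = E·ε = 2700 MPa × 3.6×10⁻⁴ = 0.972 MPa.

0.972 MPa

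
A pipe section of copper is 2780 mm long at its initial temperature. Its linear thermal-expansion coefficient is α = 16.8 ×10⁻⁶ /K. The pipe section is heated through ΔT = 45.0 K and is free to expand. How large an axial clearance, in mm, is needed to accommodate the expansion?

ΔL = α·L₀·ΔT = 16.8×10⁻⁶ × 2780 mm × 45.00 K = 2.10 mm.

2.10 mm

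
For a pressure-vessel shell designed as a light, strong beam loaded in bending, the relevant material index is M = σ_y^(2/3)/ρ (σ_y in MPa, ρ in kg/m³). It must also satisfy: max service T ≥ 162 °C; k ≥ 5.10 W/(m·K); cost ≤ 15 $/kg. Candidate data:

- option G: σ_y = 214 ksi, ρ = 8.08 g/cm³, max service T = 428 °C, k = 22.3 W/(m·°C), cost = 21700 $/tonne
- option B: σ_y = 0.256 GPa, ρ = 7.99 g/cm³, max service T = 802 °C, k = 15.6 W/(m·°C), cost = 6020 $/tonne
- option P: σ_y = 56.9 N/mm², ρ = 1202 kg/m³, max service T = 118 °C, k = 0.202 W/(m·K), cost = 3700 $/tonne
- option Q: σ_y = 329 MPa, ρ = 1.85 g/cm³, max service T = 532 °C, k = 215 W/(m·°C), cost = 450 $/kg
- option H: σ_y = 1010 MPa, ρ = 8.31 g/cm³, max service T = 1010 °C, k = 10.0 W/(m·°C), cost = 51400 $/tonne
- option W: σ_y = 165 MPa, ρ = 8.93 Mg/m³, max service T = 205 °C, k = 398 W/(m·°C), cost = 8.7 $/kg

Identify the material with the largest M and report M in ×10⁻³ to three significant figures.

option B, M = 5.05×10⁻³

Screen on constraints: max service T ≥ 162 °C; k ≥ 5.10 W/(m·K); cost ≤ 15 $/kg. Survivors: option B, option W.
Putting every candidate on a common basis:
  option B: σ_y = 256.0 MPa, ρ = 7990 kg/m³
  option W: σ_y = 165.0 MPa, ρ = 8930 kg/m³
  option B: M = 5.05×10⁻³
  option W: M = 3.37×10⁻³
Option B has the largest M.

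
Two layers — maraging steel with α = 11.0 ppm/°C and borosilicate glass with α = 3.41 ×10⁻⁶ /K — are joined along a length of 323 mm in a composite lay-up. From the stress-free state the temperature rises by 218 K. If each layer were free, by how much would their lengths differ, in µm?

Δα = |11.0 − 3.41|×10⁻⁶/K = 7.59×10⁻⁶/K.
ΔL_mismatch = Δα·L·ΔT = 7.59×10⁻⁶ × 323.0 mm × 218.0 K = 534 µm.

534 µm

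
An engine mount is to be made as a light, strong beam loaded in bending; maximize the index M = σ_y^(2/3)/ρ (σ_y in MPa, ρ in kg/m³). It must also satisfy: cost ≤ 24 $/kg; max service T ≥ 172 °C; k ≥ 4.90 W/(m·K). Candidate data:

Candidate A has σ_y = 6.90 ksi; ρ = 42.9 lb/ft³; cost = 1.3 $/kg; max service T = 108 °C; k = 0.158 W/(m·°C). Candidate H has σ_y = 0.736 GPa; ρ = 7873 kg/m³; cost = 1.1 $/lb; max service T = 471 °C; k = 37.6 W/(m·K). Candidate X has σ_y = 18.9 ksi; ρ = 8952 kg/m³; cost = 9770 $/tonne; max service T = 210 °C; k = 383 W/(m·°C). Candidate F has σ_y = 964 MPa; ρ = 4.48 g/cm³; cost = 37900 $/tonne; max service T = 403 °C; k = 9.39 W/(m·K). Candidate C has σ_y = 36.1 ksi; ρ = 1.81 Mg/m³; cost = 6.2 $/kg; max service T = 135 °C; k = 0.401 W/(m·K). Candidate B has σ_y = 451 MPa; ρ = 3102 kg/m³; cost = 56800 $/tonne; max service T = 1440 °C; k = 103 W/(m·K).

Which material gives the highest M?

candidate H

Screen on constraints: cost ≤ 24 $/kg; max service T ≥ 172 °C; k ≥ 4.90 W/(m·K). Survivors: candidate H, candidate X.
In SI units:
  candidate H: σ_y = 736.0 MPa, ρ = 7873 kg/m³
  candidate X: σ_y = 130.3 MPa, ρ = 8952 kg/m³
  candidate H: M = 10.4×10⁻³
  candidate X: M = 2.87×10⁻³
Candidate H ranks first.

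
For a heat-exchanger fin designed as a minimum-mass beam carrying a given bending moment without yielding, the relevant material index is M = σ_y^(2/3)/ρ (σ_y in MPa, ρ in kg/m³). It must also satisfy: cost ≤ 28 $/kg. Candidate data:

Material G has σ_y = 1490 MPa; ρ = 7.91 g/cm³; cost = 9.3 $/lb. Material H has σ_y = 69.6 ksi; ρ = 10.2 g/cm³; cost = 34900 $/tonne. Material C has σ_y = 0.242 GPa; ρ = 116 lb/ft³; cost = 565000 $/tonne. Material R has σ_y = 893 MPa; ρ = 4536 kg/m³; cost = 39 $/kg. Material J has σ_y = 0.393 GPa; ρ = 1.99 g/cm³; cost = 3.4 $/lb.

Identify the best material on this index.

Screen on constraints: cost ≤ 28 $/kg. Survivors: material G, material J.
Normalizing units and computing the index:
  material G: σ_y = 1490 MPa, ρ = 7910 kg/m³
  material J: σ_y = 393.0 MPa, ρ = 1990 kg/m³
  material J: M = 27.0×10⁻³
  material G: M = 16.5×10⁻³
Material J ranks first.

material J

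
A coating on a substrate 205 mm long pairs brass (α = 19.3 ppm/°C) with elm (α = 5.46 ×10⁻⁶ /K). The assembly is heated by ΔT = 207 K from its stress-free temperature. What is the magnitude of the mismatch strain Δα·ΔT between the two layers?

2.86×10⁻³

Δα = |19.3 − 5.46|×10⁻⁶/K = 13.8×10⁻⁶/K.
Mismatch strain = Δα·ΔT = 13.8×10⁻⁶ × 207.0 = 2.86×10⁻³.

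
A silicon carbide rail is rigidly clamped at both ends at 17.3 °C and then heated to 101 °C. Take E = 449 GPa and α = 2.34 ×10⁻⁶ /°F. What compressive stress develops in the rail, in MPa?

158 MPa

α = 2.34×10⁻⁶/°F × 9/5 = 4.21×10⁻⁶/K.
ΔT = 83.70 K. Constrained thermal stress σ = E·α·ΔT = 449.0×10³ MPa × 4.21×10⁻⁶ × 83.70 = 158 MPa (compressive).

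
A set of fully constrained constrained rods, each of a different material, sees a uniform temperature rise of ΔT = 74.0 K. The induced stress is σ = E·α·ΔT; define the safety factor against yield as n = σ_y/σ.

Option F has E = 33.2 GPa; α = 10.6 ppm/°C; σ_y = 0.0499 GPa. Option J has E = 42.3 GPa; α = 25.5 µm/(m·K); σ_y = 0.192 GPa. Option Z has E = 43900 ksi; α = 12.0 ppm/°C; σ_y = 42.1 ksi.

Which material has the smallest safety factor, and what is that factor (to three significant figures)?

option Z, n = 1.08

Converting E to GPa, α to ×10⁻⁶/K, σ_y to MPa, then σ and n for each:
  option F: E = 33.20, α = 10.6, σ_y = 49.90 → σ = 26.0 MPa, n = 1.92
  option J: E = 42.30, α = 25.5, σ_y = 192.0 → σ = 79.8 MPa, n = 2.41
  option Z: E = 302.7, α = 12.0, σ_y = 290.3 → σ = 269 MPa, n = 1.08
Smallest n: option Z with n = 1.08.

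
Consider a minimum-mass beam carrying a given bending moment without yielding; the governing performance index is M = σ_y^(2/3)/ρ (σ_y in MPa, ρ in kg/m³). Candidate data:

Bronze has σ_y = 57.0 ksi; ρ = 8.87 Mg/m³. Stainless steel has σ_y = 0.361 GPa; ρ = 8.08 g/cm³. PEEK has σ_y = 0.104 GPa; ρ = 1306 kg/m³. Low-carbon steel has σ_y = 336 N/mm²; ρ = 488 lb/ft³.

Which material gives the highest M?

PEEK

After converting to SI:
  bronze: σ_y = 393.0 MPa, ρ = 8870 kg/m³
  stainless steel: σ_y = 361.0 MPa, ρ = 8080 kg/m³
  PEEK: σ_y = 104.0 MPa, ρ = 1306 kg/m³
  low-carbon steel: σ_y = 336.0 MPa, ρ = 7817 kg/m³
  PEEK: M = 16.9×10⁻³
  stainless steel: M = 6.27×10⁻³
  low-carbon steel: M = 6.18×10⁻³
  bronze: M = 6.05×10⁻³
Highest index: PEEK.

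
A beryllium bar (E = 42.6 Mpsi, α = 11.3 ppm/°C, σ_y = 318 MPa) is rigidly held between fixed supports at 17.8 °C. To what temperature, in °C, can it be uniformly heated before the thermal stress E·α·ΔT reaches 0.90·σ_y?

104 °C

E = 42.6 Mpsi = 293.7 GPa.
E·α·ΔT = 286.2 MPa ⇒ ΔT = 286.2 / (293.7×10³ × 11.3×10⁻⁶) = 86.23 K.
T = 17.8 + 86.23 = 104.0 °C.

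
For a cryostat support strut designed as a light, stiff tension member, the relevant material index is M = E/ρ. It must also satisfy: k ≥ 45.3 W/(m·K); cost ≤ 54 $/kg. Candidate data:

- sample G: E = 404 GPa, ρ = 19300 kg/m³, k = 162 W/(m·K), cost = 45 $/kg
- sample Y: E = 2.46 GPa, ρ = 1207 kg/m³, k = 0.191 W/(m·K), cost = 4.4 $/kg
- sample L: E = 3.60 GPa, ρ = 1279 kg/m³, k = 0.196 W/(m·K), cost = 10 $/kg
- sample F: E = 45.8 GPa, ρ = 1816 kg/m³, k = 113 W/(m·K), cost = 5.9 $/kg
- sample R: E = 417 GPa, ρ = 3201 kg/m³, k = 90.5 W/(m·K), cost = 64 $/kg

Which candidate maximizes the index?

Screen on constraints: k ≥ 45.3 W/(m·K); cost ≤ 54 $/kg. Survivors: sample G, sample F.
Per-candidate index values:
  sample F: M = 25.2 MN·m/kg
  sample G: M = 20.9 MN·m/kg
The maximum is for sample F.

sample F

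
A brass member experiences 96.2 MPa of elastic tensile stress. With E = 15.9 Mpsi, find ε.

E = 15.9 Mpsi = 109.6 GPa = 109600 MPa.
ε = σ/E = 96.2 / 109600 = 8.78×10⁻⁴.

8.78×10⁻⁴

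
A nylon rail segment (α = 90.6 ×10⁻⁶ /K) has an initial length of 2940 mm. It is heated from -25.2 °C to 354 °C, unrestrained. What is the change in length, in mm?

101 mm

ΔT = 354 − (-25.2) = 379.2 K.
ΔL = α·L₀·ΔT = 90.6×10⁻⁶ × 2940 mm × 379.2 K = 101 mm.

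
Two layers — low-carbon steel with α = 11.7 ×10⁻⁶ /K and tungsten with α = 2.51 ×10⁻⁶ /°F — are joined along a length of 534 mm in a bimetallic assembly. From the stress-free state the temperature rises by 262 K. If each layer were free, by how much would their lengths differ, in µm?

tungsten: α = 2.51×10⁻⁶/°F × 9/5 = 4.52×10⁻⁶/K.
Δα = |11.7 − 4.52|×10⁻⁶/K = 7.18×10⁻⁶/K.
ΔL_mismatch = Δα·L·ΔT = 7.18×10⁻⁶ × 534.0 mm × 262.0 K = 1000 µm.

1000 µm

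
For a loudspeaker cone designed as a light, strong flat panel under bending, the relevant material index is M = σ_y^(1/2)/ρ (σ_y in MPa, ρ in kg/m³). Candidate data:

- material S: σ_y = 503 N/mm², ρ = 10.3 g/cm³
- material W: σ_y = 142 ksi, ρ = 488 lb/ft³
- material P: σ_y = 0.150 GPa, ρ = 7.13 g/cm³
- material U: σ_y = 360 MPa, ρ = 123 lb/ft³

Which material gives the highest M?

After converting to SI:
  material S: σ_y = 503.0 MPa, ρ = 10300 kg/m³
  material W: σ_y = 979.1 MPa, ρ = 7817 kg/m³
  material P: σ_y = 150.0 MPa, ρ = 7130 kg/m³
  material U: σ_y = 360.0 MPa, ρ = 1970 kg/m³
  material U: M = 9.63×10⁻³
  material W: M = 4.00×10⁻³
  material S: M = 2.18×10⁻³
  material P: M = 1.72×10⁻³
Highest index: material U.

material U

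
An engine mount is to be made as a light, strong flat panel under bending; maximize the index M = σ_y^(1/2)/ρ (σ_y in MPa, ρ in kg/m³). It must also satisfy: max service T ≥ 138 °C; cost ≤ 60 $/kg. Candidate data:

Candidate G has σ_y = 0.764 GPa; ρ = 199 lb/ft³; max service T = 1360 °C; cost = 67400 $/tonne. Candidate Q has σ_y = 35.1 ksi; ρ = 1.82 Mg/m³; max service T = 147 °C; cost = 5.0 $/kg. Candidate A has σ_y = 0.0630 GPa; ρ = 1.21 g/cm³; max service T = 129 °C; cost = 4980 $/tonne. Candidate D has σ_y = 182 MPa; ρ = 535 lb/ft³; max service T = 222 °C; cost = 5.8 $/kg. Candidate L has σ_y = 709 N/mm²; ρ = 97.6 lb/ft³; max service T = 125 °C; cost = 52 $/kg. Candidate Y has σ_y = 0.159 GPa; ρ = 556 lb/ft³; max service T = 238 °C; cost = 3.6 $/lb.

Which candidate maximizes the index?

candidate Q

Screen on constraints: max service T ≥ 138 °C; cost ≤ 60 $/kg. Survivors: candidate Q, candidate D, candidate Y.
In SI units:
  candidate Q: σ_y = 242.0 MPa, ρ = 1820 kg/m³
  candidate D: σ_y = 182.0 MPa, ρ = 8570 kg/m³
  candidate Y: σ_y = 159.0 MPa, ρ = 8906 kg/m³
  candidate Q: M = 8.55×10⁻³
  candidate D: M = 1.57×10⁻³
  candidate Y: M = 1.42×10⁻³
Candidate Q ranks first.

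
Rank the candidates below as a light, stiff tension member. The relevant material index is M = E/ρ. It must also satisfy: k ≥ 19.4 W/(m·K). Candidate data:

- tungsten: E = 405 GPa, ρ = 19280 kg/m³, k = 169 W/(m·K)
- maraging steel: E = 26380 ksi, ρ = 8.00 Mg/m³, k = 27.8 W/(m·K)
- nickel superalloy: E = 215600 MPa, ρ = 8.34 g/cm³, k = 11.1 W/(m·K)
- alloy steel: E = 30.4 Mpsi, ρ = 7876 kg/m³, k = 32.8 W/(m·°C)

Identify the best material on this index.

Screen on constraints: k ≥ 19.4 W/(m·K). Survivors: tungsten, maraging steel, alloy steel.
After converting to SI:
  tungsten: E = 405.0 GPa, ρ = 19280 kg/m³
  maraging steel: E = 181.9 GPa, ρ = 8000 kg/m³
  alloy steel: E = 209.6 GPa, ρ = 7876 kg/m³
  alloy steel: M = 26.6 MN·m/kg
  maraging steel: M = 22.7 MN·m/kg
  tungsten: M = 21.0 MN·m/kg
Highest index: alloy steel.

alloy steel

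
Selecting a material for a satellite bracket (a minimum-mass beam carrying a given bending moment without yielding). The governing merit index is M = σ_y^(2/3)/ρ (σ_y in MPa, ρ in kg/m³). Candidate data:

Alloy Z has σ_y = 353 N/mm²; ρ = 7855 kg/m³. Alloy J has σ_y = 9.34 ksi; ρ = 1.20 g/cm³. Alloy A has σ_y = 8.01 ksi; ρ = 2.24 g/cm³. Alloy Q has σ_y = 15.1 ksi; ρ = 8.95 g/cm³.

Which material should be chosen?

After converting to SI:
  alloy Z: σ_y = 353.0 MPa, ρ = 7855 kg/m³
  alloy J: σ_y = 64.40 MPa, ρ = 1200 kg/m³
  alloy A: σ_y = 55.23 MPa, ρ = 2240 kg/m³
  alloy Q: σ_y = 104.1 MPa, ρ = 8950 kg/m³
  alloy J: M = 13.4×10⁻³
  alloy A: M = 6.47×10⁻³
  alloy Z: M = 6.36×10⁻³
  alloy Q: M = 2.47×10⁻³
Alloy J has the largest M.

alloy J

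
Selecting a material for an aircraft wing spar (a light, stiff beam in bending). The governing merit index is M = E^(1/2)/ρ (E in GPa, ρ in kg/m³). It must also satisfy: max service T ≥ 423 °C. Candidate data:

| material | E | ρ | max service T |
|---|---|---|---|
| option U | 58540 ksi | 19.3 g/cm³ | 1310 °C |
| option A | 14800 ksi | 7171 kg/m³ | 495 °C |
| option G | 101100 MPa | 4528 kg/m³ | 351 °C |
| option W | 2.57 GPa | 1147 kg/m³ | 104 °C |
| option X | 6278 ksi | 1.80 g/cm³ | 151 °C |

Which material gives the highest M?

option A

Screen on constraints: max service T ≥ 423 °C. Survivors: option U, option A.
Putting every candidate on a common basis:
  option U: E = 403.6 GPa, ρ = 19300 kg/m³
  option A: E = 102.0 GPa, ρ = 7171 kg/m³
  option A: M = 1.41×10⁻³
  option U: M = 1.04×10⁻³
The maximum is for option A.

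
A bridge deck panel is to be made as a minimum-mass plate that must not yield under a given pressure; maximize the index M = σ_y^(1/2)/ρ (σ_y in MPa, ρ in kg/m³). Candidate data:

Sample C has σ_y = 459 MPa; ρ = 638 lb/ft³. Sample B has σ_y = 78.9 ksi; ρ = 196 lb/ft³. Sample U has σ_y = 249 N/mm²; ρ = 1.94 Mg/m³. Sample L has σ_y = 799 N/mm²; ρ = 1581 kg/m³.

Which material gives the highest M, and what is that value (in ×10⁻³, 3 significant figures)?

Normalizing units and computing the index:
  sample C: σ_y = 459.0 MPa, ρ = 10220 kg/m³
  sample B: σ_y = 544.0 MPa, ρ = 3140 kg/m³
  sample U: σ_y = 249.0 MPa, ρ = 1940 kg/m³
  sample L: σ_y = 799.0 MPa, ρ = 1581 kg/m³
  sample L: M = 17.9×10⁻³
  sample U: M = 8.13×10⁻³
  sample B: M = 7.43×10⁻³
  sample C: M = 2.10×10⁻³
Highest index: sample L.

sample L, M = 17.9×10⁻³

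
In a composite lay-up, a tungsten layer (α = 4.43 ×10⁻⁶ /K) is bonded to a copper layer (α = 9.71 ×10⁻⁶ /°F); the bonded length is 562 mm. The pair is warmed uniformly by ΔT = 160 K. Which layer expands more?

copper

copper: α = 9.71×10⁻⁶/°F × 9/5 = 17.5×10⁻⁶/K.
α(tungsten) = 4.43×10⁻⁶/K vs α(copper) = 17.5×10⁻⁶/K.
Higher α expands more for the same ΔT: copper.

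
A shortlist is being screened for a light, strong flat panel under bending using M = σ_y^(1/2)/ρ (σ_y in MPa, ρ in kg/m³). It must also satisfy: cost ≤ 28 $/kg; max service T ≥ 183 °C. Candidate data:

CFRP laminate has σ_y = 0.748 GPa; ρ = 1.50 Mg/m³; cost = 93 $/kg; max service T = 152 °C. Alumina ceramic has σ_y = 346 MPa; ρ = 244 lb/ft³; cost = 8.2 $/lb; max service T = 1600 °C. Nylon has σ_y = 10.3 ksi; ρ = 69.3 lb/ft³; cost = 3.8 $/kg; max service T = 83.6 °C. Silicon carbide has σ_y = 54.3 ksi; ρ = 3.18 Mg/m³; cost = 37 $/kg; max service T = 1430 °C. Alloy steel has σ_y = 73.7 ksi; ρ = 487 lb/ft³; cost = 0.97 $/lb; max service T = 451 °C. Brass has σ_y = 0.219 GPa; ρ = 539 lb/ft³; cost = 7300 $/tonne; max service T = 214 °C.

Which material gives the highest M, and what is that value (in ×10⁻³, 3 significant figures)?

alumina ceramic, M = 4.76×10⁻³

Screen on constraints: cost ≤ 28 $/kg; max service T ≥ 183 °C. Survivors: alumina ceramic, alloy steel, brass.
Putting every candidate on a common basis:
  alumina ceramic: σ_y = 346.0 MPa, ρ = 3909 kg/m³
  alloy steel: σ_y = 508.1 MPa, ρ = 7801 kg/m³
  brass: σ_y = 219.0 MPa, ρ = 8634 kg/m³
  alumina ceramic: M = 4.76×10⁻³
  alloy steel: M = 2.89×10⁻³
  brass: M = 1.71×10⁻³
Alumina ceramic ranks first.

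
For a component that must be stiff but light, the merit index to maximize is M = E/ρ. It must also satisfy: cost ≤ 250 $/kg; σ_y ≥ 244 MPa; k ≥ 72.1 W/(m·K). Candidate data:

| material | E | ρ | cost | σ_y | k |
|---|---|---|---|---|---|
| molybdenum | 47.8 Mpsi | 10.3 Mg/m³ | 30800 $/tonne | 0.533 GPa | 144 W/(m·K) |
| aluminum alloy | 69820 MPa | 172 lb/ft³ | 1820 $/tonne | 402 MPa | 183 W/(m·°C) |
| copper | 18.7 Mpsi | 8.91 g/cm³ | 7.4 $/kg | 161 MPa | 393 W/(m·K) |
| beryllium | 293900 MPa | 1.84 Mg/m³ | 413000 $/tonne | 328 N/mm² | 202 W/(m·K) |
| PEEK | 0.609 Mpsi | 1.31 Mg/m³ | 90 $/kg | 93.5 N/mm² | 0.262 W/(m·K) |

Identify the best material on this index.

Screen on constraints: cost ≤ 250 $/kg; σ_y ≥ 244 MPa; k ≥ 72.1 W/(m·K). Survivors: molybdenum, aluminum alloy.
Putting every candidate on a common basis:
  molybdenum: E = 329.6 GPa, ρ = 10300 kg/m³
  aluminum alloy: E = 69.82 GPa, ρ = 2755 kg/m³
  molybdenum: M = 32.0 MN·m/kg
  aluminum alloy: M = 25.3 MN·m/kg
The maximum is for molybdenum.

molybdenum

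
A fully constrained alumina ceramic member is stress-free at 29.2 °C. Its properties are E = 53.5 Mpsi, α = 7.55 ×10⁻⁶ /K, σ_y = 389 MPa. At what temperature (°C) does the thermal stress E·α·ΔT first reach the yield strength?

169 °C

E = 53.5 Mpsi = 368.9 GPa.
E·α·ΔT = 389.0 MPa ⇒ ΔT = 389.0 / (368.9×10³ × 7.55×10⁻⁶) = 139.7 K.
T = 29.2 + 139.7 = 168.9 °C.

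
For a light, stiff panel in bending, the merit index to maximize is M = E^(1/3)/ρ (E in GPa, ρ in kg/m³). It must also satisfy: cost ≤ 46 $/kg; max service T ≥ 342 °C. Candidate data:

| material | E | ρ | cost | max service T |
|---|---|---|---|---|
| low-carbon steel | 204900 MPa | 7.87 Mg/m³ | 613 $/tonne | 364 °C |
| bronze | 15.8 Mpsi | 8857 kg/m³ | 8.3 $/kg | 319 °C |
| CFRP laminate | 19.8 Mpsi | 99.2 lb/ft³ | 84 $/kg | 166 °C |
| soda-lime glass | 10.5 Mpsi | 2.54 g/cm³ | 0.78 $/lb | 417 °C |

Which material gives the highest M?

Screen on constraints: cost ≤ 46 $/kg; max service T ≥ 342 °C. Survivors: low-carbon steel, soda-lime glass.
Normalizing units and computing the index:
  low-carbon steel: E = 204.9 GPa, ρ = 7870 kg/m³
  soda-lime glass: E = 72.39 GPa, ρ = 2540 kg/m³
  soda-lime glass: M = 1.64×10⁻³
  low-carbon steel: M = 0.749×10⁻³
Soda-lime glass has the largest M.

soda-lime glass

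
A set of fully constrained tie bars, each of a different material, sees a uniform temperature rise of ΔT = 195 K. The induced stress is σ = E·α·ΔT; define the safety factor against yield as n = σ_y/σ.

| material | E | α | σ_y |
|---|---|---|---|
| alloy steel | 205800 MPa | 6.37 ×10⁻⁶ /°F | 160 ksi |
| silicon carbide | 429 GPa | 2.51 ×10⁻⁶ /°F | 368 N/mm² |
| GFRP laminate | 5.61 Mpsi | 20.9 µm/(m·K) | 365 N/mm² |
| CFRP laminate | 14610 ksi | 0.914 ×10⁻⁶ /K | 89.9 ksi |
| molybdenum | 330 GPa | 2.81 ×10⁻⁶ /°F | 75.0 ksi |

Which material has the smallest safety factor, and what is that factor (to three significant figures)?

silicon carbide, n = 0.974

Per material, after unit conversion:
  alloy steel: E = 205.8, α = 11.5, σ_y = 1103 → σ = 460 MPa, n = 2.40
  silicon carbide: E = 429.0, α = 4.52, σ_y = 368.0 → σ = 378 MPa, n = 0.974
  GFRP laminate: E = 38.68, α = 20.9, σ_y = 365.0 → σ = 158 MPa, n = 2.32
  CFRP laminate: E = 100.7, α = 0.914, σ_y = 619.8 → σ = 18.0 MPa, n = 34.5
  molybdenum: E = 330.0, α = 5.06, σ_y = 517.1 → σ = 325 MPa, n = 1.59
Smallest n: silicon carbide with n = 0.974.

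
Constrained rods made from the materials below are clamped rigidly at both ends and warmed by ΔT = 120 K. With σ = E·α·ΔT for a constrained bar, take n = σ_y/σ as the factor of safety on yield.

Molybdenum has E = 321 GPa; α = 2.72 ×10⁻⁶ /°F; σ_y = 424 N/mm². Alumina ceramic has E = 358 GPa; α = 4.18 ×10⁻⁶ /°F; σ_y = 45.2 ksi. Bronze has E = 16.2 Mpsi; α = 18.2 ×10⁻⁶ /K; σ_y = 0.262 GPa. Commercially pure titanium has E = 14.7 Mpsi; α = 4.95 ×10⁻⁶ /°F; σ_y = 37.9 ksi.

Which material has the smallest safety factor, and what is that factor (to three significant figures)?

In consistent units (E in GPa, α in ×10⁻⁶/K, σ_y in MPa):
  molybdenum: E = 321.0, α = 4.90, σ_y = 424.0 → σ = 189 MPa, n = 2.25
  alumina ceramic: E = 358.0, α = 7.52, σ_y = 311.6 → σ = 323 MPa, n = 0.964
  bronze: E = 111.7, α = 18.2, σ_y = 262.0 → σ = 244 MPa, n = 1.07
  commercially pure titanium: E = 101.4, α = 8.91, σ_y = 261.3 → σ = 108 MPa, n = 2.41
The minimum is alumina ceramic at n = 0.964.

alumina ceramic, n = 0.964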